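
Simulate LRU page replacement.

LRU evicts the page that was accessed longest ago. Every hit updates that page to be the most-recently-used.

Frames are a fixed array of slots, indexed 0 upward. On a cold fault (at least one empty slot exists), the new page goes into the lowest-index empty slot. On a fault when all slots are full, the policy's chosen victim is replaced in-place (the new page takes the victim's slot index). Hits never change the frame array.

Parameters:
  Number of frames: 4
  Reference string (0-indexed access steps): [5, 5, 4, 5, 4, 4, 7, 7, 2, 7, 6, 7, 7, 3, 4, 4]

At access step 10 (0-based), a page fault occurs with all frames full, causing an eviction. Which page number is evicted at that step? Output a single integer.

Step 0: ref 5 -> FAULT, frames=[5,-,-,-]
Step 1: ref 5 -> HIT, frames=[5,-,-,-]
Step 2: ref 4 -> FAULT, frames=[5,4,-,-]
Step 3: ref 5 -> HIT, frames=[5,4,-,-]
Step 4: ref 4 -> HIT, frames=[5,4,-,-]
Step 5: ref 4 -> HIT, frames=[5,4,-,-]
Step 6: ref 7 -> FAULT, frames=[5,4,7,-]
Step 7: ref 7 -> HIT, frames=[5,4,7,-]
Step 8: ref 2 -> FAULT, frames=[5,4,7,2]
Step 9: ref 7 -> HIT, frames=[5,4,7,2]
Step 10: ref 6 -> FAULT, evict 5, frames=[6,4,7,2]
At step 10: evicted page 5

Answer: 5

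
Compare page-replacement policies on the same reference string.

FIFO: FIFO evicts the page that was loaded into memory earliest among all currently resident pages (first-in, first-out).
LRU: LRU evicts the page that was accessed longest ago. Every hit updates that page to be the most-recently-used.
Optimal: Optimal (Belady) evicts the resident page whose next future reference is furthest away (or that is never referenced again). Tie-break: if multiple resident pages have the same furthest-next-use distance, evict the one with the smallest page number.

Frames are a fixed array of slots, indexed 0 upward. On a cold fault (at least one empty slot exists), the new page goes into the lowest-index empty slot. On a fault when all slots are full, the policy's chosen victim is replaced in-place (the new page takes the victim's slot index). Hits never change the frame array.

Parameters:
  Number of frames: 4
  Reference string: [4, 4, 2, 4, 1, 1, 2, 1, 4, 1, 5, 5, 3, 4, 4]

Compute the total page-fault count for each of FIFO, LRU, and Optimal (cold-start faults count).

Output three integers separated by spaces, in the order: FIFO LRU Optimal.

--- FIFO ---
  step 0: ref 4 -> FAULT, frames=[4,-,-,-] (faults so far: 1)
  step 1: ref 4 -> HIT, frames=[4,-,-,-] (faults so far: 1)
  step 2: ref 2 -> FAULT, frames=[4,2,-,-] (faults so far: 2)
  step 3: ref 4 -> HIT, frames=[4,2,-,-] (faults so far: 2)
  step 4: ref 1 -> FAULT, frames=[4,2,1,-] (faults so far: 3)
  step 5: ref 1 -> HIT, frames=[4,2,1,-] (faults so far: 3)
  step 6: ref 2 -> HIT, frames=[4,2,1,-] (faults so far: 3)
  step 7: ref 1 -> HIT, frames=[4,2,1,-] (faults so far: 3)
  step 8: ref 4 -> HIT, frames=[4,2,1,-] (faults so far: 3)
  step 9: ref 1 -> HIT, frames=[4,2,1,-] (faults so far: 3)
  step 10: ref 5 -> FAULT, frames=[4,2,1,5] (faults so far: 4)
  step 11: ref 5 -> HIT, frames=[4,2,1,5] (faults so far: 4)
  step 12: ref 3 -> FAULT, evict 4, frames=[3,2,1,5] (faults so far: 5)
  step 13: ref 4 -> FAULT, evict 2, frames=[3,4,1,5] (faults so far: 6)
  step 14: ref 4 -> HIT, frames=[3,4,1,5] (faults so far: 6)
  FIFO total faults: 6
--- LRU ---
  step 0: ref 4 -> FAULT, frames=[4,-,-,-] (faults so far: 1)
  step 1: ref 4 -> HIT, frames=[4,-,-,-] (faults so far: 1)
  step 2: ref 2 -> FAULT, frames=[4,2,-,-] (faults so far: 2)
  step 3: ref 4 -> HIT, frames=[4,2,-,-] (faults so far: 2)
  step 4: ref 1 -> FAULT, frames=[4,2,1,-] (faults so far: 3)
  step 5: ref 1 -> HIT, frames=[4,2,1,-] (faults so far: 3)
  step 6: ref 2 -> HIT, frames=[4,2,1,-] (faults so far: 3)
  step 7: ref 1 -> HIT, frames=[4,2,1,-] (faults so far: 3)
  step 8: ref 4 -> HIT, frames=[4,2,1,-] (faults so far: 3)
  step 9: ref 1 -> HIT, frames=[4,2,1,-] (faults so far: 3)
  step 10: ref 5 -> FAULT, frames=[4,2,1,5] (faults so far: 4)
  step 11: ref 5 -> HIT, frames=[4,2,1,5] (faults so far: 4)
  step 12: ref 3 -> FAULT, evict 2, frames=[4,3,1,5] (faults so far: 5)
  step 13: ref 4 -> HIT, frames=[4,3,1,5] (faults so far: 5)
  step 14: ref 4 -> HIT, frames=[4,3,1,5] (faults so far: 5)
  LRU total faults: 5
--- Optimal ---
  step 0: ref 4 -> FAULT, frames=[4,-,-,-] (faults so far: 1)
  step 1: ref 4 -> HIT, frames=[4,-,-,-] (faults so far: 1)
  step 2: ref 2 -> FAULT, frames=[4,2,-,-] (faults so far: 2)
  step 3: ref 4 -> HIT, frames=[4,2,-,-] (faults so far: 2)
  step 4: ref 1 -> FAULT, frames=[4,2,1,-] (faults so far: 3)
  step 5: ref 1 -> HIT, frames=[4,2,1,-] (faults so far: 3)
  step 6: ref 2 -> HIT, frames=[4,2,1,-] (faults so far: 3)
  step 7: ref 1 -> HIT, frames=[4,2,1,-] (faults so far: 3)
  step 8: ref 4 -> HIT, frames=[4,2,1,-] (faults so far: 3)
  step 9: ref 1 -> HIT, frames=[4,2,1,-] (faults so far: 3)
  step 10: ref 5 -> FAULT, frames=[4,2,1,5] (faults so far: 4)
  step 11: ref 5 -> HIT, frames=[4,2,1,5] (faults so far: 4)
  step 12: ref 3 -> FAULT, evict 1, frames=[4,2,3,5] (faults so far: 5)
  step 13: ref 4 -> HIT, frames=[4,2,3,5] (faults so far: 5)
  step 14: ref 4 -> HIT, frames=[4,2,3,5] (faults so far: 5)
  Optimal total faults: 5

Answer: 6 5 5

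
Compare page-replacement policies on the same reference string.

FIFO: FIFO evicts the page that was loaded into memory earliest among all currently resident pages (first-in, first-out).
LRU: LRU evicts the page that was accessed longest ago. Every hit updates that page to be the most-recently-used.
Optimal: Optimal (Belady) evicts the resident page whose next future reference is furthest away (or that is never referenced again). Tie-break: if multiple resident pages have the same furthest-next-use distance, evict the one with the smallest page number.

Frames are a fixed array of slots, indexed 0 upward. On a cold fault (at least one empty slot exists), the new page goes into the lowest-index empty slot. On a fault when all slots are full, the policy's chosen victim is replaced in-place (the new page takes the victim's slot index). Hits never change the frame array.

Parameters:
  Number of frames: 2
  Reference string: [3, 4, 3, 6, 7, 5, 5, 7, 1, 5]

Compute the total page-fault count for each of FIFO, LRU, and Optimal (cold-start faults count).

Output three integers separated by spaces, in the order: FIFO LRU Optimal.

Answer: 6 7 6

Derivation:
--- FIFO ---
  step 0: ref 3 -> FAULT, frames=[3,-] (faults so far: 1)
  step 1: ref 4 -> FAULT, frames=[3,4] (faults so far: 2)
  step 2: ref 3 -> HIT, frames=[3,4] (faults so far: 2)
  step 3: ref 6 -> FAULT, evict 3, frames=[6,4] (faults so far: 3)
  step 4: ref 7 -> FAULT, evict 4, frames=[6,7] (faults so far: 4)
  step 5: ref 5 -> FAULT, evict 6, frames=[5,7] (faults so far: 5)
  step 6: ref 5 -> HIT, frames=[5,7] (faults so far: 5)
  step 7: ref 7 -> HIT, frames=[5,7] (faults so far: 5)
  step 8: ref 1 -> FAULT, evict 7, frames=[5,1] (faults so far: 6)
  step 9: ref 5 -> HIT, frames=[5,1] (faults so far: 6)
  FIFO total faults: 6
--- LRU ---
  step 0: ref 3 -> FAULT, frames=[3,-] (faults so far: 1)
  step 1: ref 4 -> FAULT, frames=[3,4] (faults so far: 2)
  step 2: ref 3 -> HIT, frames=[3,4] (faults so far: 2)
  step 3: ref 6 -> FAULT, evict 4, frames=[3,6] (faults so far: 3)
  step 4: ref 7 -> FAULT, evict 3, frames=[7,6] (faults so far: 4)
  step 5: ref 5 -> FAULT, evict 6, frames=[7,5] (faults so far: 5)
  step 6: ref 5 -> HIT, frames=[7,5] (faults so far: 5)
  step 7: ref 7 -> HIT, frames=[7,5] (faults so far: 5)
  step 8: ref 1 -> FAULT, evict 5, frames=[7,1] (faults so far: 6)
  step 9: ref 5 -> FAULT, evict 7, frames=[5,1] (faults so far: 7)
  LRU total faults: 7
--- Optimal ---
  step 0: ref 3 -> FAULT, frames=[3,-] (faults so far: 1)
  step 1: ref 4 -> FAULT, frames=[3,4] (faults so far: 2)
  step 2: ref 3 -> HIT, frames=[3,4] (faults so far: 2)
  step 3: ref 6 -> FAULT, evict 3, frames=[6,4] (faults so far: 3)
  step 4: ref 7 -> FAULT, evict 4, frames=[6,7] (faults so far: 4)
  step 5: ref 5 -> FAULT, evict 6, frames=[5,7] (faults so far: 5)
  step 6: ref 5 -> HIT, frames=[5,7] (faults so far: 5)
  step 7: ref 7 -> HIT, frames=[5,7] (faults so far: 5)
  step 8: ref 1 -> FAULT, evict 7, frames=[5,1] (faults so far: 6)
  step 9: ref 5 -> HIT, frames=[5,1] (faults so far: 6)
  Optimal total faults: 6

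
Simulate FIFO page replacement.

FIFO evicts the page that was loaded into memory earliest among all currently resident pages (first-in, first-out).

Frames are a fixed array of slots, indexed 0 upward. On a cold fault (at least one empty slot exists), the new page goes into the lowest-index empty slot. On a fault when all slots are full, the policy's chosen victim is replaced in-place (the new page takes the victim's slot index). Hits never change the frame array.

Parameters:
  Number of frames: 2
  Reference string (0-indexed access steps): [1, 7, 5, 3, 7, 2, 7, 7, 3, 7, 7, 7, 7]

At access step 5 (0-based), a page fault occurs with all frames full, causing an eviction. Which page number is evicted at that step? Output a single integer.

Answer: 3

Derivation:
Step 0: ref 1 -> FAULT, frames=[1,-]
Step 1: ref 7 -> FAULT, frames=[1,7]
Step 2: ref 5 -> FAULT, evict 1, frames=[5,7]
Step 3: ref 3 -> FAULT, evict 7, frames=[5,3]
Step 4: ref 7 -> FAULT, evict 5, frames=[7,3]
Step 5: ref 2 -> FAULT, evict 3, frames=[7,2]
At step 5: evicted page 3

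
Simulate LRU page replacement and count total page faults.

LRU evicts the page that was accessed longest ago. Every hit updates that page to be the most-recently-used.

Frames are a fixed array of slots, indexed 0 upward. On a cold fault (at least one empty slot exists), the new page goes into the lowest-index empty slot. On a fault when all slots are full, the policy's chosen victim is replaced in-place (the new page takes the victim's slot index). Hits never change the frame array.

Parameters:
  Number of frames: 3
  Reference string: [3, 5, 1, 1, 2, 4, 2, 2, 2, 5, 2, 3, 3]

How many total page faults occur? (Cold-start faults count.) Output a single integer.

Step 0: ref 3 → FAULT, frames=[3,-,-]
Step 1: ref 5 → FAULT, frames=[3,5,-]
Step 2: ref 1 → FAULT, frames=[3,5,1]
Step 3: ref 1 → HIT, frames=[3,5,1]
Step 4: ref 2 → FAULT (evict 3), frames=[2,5,1]
Step 5: ref 4 → FAULT (evict 5), frames=[2,4,1]
Step 6: ref 2 → HIT, frames=[2,4,1]
Step 7: ref 2 → HIT, frames=[2,4,1]
Step 8: ref 2 → HIT, frames=[2,4,1]
Step 9: ref 5 → FAULT (evict 1), frames=[2,4,5]
Step 10: ref 2 → HIT, frames=[2,4,5]
Step 11: ref 3 → FAULT (evict 4), frames=[2,3,5]
Step 12: ref 3 → HIT, frames=[2,3,5]
Total faults: 7

Answer: 7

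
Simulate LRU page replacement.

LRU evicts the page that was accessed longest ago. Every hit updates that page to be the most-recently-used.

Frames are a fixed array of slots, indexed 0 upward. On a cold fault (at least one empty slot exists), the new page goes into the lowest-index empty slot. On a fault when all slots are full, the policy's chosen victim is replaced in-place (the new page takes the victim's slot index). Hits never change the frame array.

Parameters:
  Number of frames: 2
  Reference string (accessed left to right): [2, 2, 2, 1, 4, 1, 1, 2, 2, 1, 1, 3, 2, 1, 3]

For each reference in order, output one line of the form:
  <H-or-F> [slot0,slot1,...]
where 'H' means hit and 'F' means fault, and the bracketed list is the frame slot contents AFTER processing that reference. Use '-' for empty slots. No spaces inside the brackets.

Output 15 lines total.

F [2,-]
H [2,-]
H [2,-]
F [2,1]
F [4,1]
H [4,1]
H [4,1]
F [2,1]
H [2,1]
H [2,1]
H [2,1]
F [3,1]
F [3,2]
F [1,2]
F [1,3]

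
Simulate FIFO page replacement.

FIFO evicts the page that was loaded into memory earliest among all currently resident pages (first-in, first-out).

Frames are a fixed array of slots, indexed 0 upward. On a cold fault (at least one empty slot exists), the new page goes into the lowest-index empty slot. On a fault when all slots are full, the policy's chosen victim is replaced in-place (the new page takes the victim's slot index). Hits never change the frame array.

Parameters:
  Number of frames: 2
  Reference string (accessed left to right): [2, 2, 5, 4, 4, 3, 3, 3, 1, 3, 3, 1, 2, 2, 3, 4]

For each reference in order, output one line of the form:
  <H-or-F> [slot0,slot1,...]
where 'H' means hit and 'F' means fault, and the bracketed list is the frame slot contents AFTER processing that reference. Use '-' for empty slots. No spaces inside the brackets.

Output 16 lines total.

F [2,-]
H [2,-]
F [2,5]
F [4,5]
H [4,5]
F [4,3]
H [4,3]
H [4,3]
F [1,3]
H [1,3]
H [1,3]
H [1,3]
F [1,2]
H [1,2]
F [3,2]
F [3,4]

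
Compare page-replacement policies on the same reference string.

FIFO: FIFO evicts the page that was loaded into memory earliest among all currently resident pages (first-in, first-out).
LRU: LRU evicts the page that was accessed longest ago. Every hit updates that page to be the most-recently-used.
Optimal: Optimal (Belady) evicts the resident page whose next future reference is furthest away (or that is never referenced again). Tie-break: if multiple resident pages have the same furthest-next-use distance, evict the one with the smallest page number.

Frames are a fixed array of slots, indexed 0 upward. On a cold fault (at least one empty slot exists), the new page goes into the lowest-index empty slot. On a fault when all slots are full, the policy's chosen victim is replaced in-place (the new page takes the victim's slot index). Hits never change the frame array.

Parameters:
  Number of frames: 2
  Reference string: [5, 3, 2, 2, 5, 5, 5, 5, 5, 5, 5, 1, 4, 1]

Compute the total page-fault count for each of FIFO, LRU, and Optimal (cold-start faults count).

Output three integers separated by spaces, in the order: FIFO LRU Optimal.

Answer: 6 6 5

Derivation:
--- FIFO ---
  step 0: ref 5 -> FAULT, frames=[5,-] (faults so far: 1)
  step 1: ref 3 -> FAULT, frames=[5,3] (faults so far: 2)
  step 2: ref 2 -> FAULT, evict 5, frames=[2,3] (faults so far: 3)
  step 3: ref 2 -> HIT, frames=[2,3] (faults so far: 3)
  step 4: ref 5 -> FAULT, evict 3, frames=[2,5] (faults so far: 4)
  step 5: ref 5 -> HIT, frames=[2,5] (faults so far: 4)
  step 6: ref 5 -> HIT, frames=[2,5] (faults so far: 4)
  step 7: ref 5 -> HIT, frames=[2,5] (faults so far: 4)
  step 8: ref 5 -> HIT, frames=[2,5] (faults so far: 4)
  step 9: ref 5 -> HIT, frames=[2,5] (faults so far: 4)
  step 10: ref 5 -> HIT, frames=[2,5] (faults so far: 4)
  step 11: ref 1 -> FAULT, evict 2, frames=[1,5] (faults so far: 5)
  step 12: ref 4 -> FAULT, evict 5, frames=[1,4] (faults so far: 6)
  step 13: ref 1 -> HIT, frames=[1,4] (faults so far: 6)
  FIFO total faults: 6
--- LRU ---
  step 0: ref 5 -> FAULT, frames=[5,-] (faults so far: 1)
  step 1: ref 3 -> FAULT, frames=[5,3] (faults so far: 2)
  step 2: ref 2 -> FAULT, evict 5, frames=[2,3] (faults so far: 3)
  step 3: ref 2 -> HIT, frames=[2,3] (faults so far: 3)
  step 4: ref 5 -> FAULT, evict 3, frames=[2,5] (faults so far: 4)
  step 5: ref 5 -> HIT, frames=[2,5] (faults so far: 4)
  step 6: ref 5 -> HIT, frames=[2,5] (faults so far: 4)
  step 7: ref 5 -> HIT, frames=[2,5] (faults so far: 4)
  step 8: ref 5 -> HIT, frames=[2,5] (faults so far: 4)
  step 9: ref 5 -> HIT, frames=[2,5] (faults so far: 4)
  step 10: ref 5 -> HIT, frames=[2,5] (faults so far: 4)
  step 11: ref 1 -> FAULT, evict 2, frames=[1,5] (faults so far: 5)
  step 12: ref 4 -> FAULT, evict 5, frames=[1,4] (faults so far: 6)
  step 13: ref 1 -> HIT, frames=[1,4] (faults so far: 6)
  LRU total faults: 6
--- Optimal ---
  step 0: ref 5 -> FAULT, frames=[5,-] (faults so far: 1)
  step 1: ref 3 -> FAULT, frames=[5,3] (faults so far: 2)
  step 2: ref 2 -> FAULT, evict 3, frames=[5,2] (faults so far: 3)
  step 3: ref 2 -> HIT, frames=[5,2] (faults so far: 3)
  step 4: ref 5 -> HIT, frames=[5,2] (faults so far: 3)
  step 5: ref 5 -> HIT, frames=[5,2] (faults so far: 3)
  step 6: ref 5 -> HIT, frames=[5,2] (faults so far: 3)
  step 7: ref 5 -> HIT, frames=[5,2] (faults so far: 3)
  step 8: ref 5 -> HIT, frames=[5,2] (faults so far: 3)
  step 9: ref 5 -> HIT, frames=[5,2] (faults so far: 3)
  step 10: ref 5 -> HIT, frames=[5,2] (faults so far: 3)
  step 11: ref 1 -> FAULT, evict 2, frames=[5,1] (faults so far: 4)
  step 12: ref 4 -> FAULT, evict 5, frames=[4,1] (faults so far: 5)
  step 13: ref 1 -> HIT, frames=[4,1] (faults so far: 5)
  Optimal total faults: 5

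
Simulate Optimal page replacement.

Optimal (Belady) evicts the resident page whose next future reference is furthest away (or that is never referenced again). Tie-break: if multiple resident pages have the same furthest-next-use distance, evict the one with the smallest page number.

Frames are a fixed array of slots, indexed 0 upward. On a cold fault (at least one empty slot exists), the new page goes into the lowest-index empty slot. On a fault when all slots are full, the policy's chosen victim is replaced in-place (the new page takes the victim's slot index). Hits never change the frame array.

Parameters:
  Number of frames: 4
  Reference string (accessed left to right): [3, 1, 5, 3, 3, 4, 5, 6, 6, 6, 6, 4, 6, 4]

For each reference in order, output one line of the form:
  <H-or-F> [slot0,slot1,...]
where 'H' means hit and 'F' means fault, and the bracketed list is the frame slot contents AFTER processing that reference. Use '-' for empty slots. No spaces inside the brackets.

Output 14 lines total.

F [3,-,-,-]
F [3,1,-,-]
F [3,1,5,-]
H [3,1,5,-]
H [3,1,5,-]
F [3,1,5,4]
H [3,1,5,4]
F [3,6,5,4]
H [3,6,5,4]
H [3,6,5,4]
H [3,6,5,4]
H [3,6,5,4]
H [3,6,5,4]
H [3,6,5,4]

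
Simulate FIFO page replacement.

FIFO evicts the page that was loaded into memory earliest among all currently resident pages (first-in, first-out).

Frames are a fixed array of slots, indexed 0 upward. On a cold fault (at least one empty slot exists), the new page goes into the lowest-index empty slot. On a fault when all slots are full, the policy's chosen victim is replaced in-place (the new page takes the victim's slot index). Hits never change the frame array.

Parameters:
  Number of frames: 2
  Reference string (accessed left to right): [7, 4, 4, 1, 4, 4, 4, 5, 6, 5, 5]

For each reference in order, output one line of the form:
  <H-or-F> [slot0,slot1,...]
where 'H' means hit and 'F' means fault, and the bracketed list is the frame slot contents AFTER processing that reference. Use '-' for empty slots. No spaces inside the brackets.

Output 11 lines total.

F [7,-]
F [7,4]
H [7,4]
F [1,4]
H [1,4]
H [1,4]
H [1,4]
F [1,5]
F [6,5]
H [6,5]
H [6,5]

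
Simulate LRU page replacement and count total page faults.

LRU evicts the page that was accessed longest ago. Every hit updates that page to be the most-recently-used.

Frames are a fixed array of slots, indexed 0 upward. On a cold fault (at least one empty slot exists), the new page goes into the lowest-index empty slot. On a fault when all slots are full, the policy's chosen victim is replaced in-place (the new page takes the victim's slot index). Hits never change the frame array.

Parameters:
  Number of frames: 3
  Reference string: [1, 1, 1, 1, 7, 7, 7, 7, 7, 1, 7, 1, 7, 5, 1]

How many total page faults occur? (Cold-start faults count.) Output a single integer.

Answer: 3

Derivation:
Step 0: ref 1 → FAULT, frames=[1,-,-]
Step 1: ref 1 → HIT, frames=[1,-,-]
Step 2: ref 1 → HIT, frames=[1,-,-]
Step 3: ref 1 → HIT, frames=[1,-,-]
Step 4: ref 7 → FAULT, frames=[1,7,-]
Step 5: ref 7 → HIT, frames=[1,7,-]
Step 6: ref 7 → HIT, frames=[1,7,-]
Step 7: ref 7 → HIT, frames=[1,7,-]
Step 8: ref 7 → HIT, frames=[1,7,-]
Step 9: ref 1 → HIT, frames=[1,7,-]
Step 10: ref 7 → HIT, frames=[1,7,-]
Step 11: ref 1 → HIT, frames=[1,7,-]
Step 12: ref 7 → HIT, frames=[1,7,-]
Step 13: ref 5 → FAULT, frames=[1,7,5]
Step 14: ref 1 → HIT, frames=[1,7,5]
Total faults: 3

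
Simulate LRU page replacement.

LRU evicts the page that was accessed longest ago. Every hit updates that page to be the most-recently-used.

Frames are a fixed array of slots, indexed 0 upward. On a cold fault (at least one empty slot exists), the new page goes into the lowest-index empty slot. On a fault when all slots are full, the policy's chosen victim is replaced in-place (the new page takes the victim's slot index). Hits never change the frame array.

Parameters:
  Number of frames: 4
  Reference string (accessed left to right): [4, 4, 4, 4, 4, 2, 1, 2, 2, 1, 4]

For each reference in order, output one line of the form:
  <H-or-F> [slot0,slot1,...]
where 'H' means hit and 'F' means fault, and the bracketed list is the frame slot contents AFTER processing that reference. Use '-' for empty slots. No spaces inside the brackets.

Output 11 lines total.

F [4,-,-,-]
H [4,-,-,-]
H [4,-,-,-]
H [4,-,-,-]
H [4,-,-,-]
F [4,2,-,-]
F [4,2,1,-]
H [4,2,1,-]
H [4,2,1,-]
H [4,2,1,-]
H [4,2,1,-]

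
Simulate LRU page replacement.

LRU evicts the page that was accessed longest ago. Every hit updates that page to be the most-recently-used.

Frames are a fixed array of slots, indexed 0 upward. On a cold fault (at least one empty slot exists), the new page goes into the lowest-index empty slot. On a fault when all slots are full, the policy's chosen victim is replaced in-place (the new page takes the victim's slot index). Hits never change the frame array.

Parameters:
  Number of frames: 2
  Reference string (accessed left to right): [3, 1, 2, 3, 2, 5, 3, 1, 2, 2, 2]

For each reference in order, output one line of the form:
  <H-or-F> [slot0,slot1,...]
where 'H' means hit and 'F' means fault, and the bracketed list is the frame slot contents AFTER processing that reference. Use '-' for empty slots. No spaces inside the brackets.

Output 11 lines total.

F [3,-]
F [3,1]
F [2,1]
F [2,3]
H [2,3]
F [2,5]
F [3,5]
F [3,1]
F [2,1]
H [2,1]
H [2,1]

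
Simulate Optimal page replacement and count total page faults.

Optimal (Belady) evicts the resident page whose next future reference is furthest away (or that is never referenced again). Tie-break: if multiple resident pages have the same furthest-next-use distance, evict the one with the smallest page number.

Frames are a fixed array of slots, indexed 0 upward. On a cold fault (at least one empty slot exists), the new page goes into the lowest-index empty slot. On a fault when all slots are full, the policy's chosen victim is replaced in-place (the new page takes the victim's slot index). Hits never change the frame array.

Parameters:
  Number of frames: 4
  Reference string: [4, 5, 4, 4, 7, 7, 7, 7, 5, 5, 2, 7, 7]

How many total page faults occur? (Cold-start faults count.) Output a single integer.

Step 0: ref 4 → FAULT, frames=[4,-,-,-]
Step 1: ref 5 → FAULT, frames=[4,5,-,-]
Step 2: ref 4 → HIT, frames=[4,5,-,-]
Step 3: ref 4 → HIT, frames=[4,5,-,-]
Step 4: ref 7 → FAULT, frames=[4,5,7,-]
Step 5: ref 7 → HIT, frames=[4,5,7,-]
Step 6: ref 7 → HIT, frames=[4,5,7,-]
Step 7: ref 7 → HIT, frames=[4,5,7,-]
Step 8: ref 5 → HIT, frames=[4,5,7,-]
Step 9: ref 5 → HIT, frames=[4,5,7,-]
Step 10: ref 2 → FAULT, frames=[4,5,7,2]
Step 11: ref 7 → HIT, frames=[4,5,7,2]
Step 12: ref 7 → HIT, frames=[4,5,7,2]
Total faults: 4

Answer: 4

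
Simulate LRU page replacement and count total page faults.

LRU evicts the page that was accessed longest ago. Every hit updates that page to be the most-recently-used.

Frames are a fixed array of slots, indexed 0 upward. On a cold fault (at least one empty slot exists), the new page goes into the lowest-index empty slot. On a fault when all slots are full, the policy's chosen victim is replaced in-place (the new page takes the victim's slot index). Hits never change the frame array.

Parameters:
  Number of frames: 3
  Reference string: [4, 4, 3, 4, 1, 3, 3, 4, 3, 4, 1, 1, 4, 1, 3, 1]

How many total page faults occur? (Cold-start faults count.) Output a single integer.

Answer: 3

Derivation:
Step 0: ref 4 → FAULT, frames=[4,-,-]
Step 1: ref 4 → HIT, frames=[4,-,-]
Step 2: ref 3 → FAULT, frames=[4,3,-]
Step 3: ref 4 → HIT, frames=[4,3,-]
Step 4: ref 1 → FAULT, frames=[4,3,1]
Step 5: ref 3 → HIT, frames=[4,3,1]
Step 6: ref 3 → HIT, frames=[4,3,1]
Step 7: ref 4 → HIT, frames=[4,3,1]
Step 8: ref 3 → HIT, frames=[4,3,1]
Step 9: ref 4 → HIT, frames=[4,3,1]
Step 10: ref 1 → HIT, frames=[4,3,1]
Step 11: ref 1 → HIT, frames=[4,3,1]
Step 12: ref 4 → HIT, frames=[4,3,1]
Step 13: ref 1 → HIT, frames=[4,3,1]
Step 14: ref 3 → HIT, frames=[4,3,1]
Step 15: ref 1 → HIT, frames=[4,3,1]
Total faults: 3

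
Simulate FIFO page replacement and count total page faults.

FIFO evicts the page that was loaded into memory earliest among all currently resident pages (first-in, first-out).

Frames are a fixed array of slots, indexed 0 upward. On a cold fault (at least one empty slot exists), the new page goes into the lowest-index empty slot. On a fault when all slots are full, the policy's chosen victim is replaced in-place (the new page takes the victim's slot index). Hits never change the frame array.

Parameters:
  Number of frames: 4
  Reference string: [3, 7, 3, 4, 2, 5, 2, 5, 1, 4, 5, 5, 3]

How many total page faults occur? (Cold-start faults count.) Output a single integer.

Answer: 7

Derivation:
Step 0: ref 3 → FAULT, frames=[3,-,-,-]
Step 1: ref 7 → FAULT, frames=[3,7,-,-]
Step 2: ref 3 → HIT, frames=[3,7,-,-]
Step 3: ref 4 → FAULT, frames=[3,7,4,-]
Step 4: ref 2 → FAULT, frames=[3,7,4,2]
Step 5: ref 5 → FAULT (evict 3), frames=[5,7,4,2]
Step 6: ref 2 → HIT, frames=[5,7,4,2]
Step 7: ref 5 → HIT, frames=[5,7,4,2]
Step 8: ref 1 → FAULT (evict 7), frames=[5,1,4,2]
Step 9: ref 4 → HIT, frames=[5,1,4,2]
Step 10: ref 5 → HIT, frames=[5,1,4,2]
Step 11: ref 5 → HIT, frames=[5,1,4,2]
Step 12: ref 3 → FAULT (evict 4), frames=[5,1,3,2]
Total faults: 7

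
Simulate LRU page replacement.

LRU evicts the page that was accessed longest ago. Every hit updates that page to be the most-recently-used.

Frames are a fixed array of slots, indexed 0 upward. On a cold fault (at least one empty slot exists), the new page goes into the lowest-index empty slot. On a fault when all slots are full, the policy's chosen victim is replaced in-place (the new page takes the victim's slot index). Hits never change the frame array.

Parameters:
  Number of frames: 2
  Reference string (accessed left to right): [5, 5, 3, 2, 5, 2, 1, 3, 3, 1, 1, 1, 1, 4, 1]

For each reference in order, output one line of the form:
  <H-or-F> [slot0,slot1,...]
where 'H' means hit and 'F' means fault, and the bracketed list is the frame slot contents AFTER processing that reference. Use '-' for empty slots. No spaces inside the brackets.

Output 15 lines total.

F [5,-]
H [5,-]
F [5,3]
F [2,3]
F [2,5]
H [2,5]
F [2,1]
F [3,1]
H [3,1]
H [3,1]
H [3,1]
H [3,1]
H [3,1]
F [4,1]
H [4,1]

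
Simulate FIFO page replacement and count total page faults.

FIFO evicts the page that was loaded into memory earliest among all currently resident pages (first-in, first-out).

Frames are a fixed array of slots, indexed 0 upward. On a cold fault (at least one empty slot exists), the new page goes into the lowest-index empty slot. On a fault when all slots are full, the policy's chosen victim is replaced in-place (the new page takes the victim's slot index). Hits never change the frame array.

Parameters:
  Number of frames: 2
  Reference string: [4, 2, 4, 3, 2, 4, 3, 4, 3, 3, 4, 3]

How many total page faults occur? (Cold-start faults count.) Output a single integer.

Answer: 4

Derivation:
Step 0: ref 4 → FAULT, frames=[4,-]
Step 1: ref 2 → FAULT, frames=[4,2]
Step 2: ref 4 → HIT, frames=[4,2]
Step 3: ref 3 → FAULT (evict 4), frames=[3,2]
Step 4: ref 2 → HIT, frames=[3,2]
Step 5: ref 4 → FAULT (evict 2), frames=[3,4]
Step 6: ref 3 → HIT, frames=[3,4]
Step 7: ref 4 → HIT, frames=[3,4]
Step 8: ref 3 → HIT, frames=[3,4]
Step 9: ref 3 → HIT, frames=[3,4]
Step 10: ref 4 → HIT, frames=[3,4]
Step 11: ref 3 → HIT, frames=[3,4]
Total faults: 4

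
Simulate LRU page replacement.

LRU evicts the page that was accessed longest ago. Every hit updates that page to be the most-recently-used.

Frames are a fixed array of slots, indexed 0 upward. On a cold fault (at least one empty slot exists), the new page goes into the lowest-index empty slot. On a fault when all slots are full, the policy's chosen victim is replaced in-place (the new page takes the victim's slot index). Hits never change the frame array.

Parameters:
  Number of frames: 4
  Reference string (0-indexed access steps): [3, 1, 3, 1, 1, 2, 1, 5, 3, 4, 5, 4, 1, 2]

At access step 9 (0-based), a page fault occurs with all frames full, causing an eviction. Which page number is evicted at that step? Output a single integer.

Step 0: ref 3 -> FAULT, frames=[3,-,-,-]
Step 1: ref 1 -> FAULT, frames=[3,1,-,-]
Step 2: ref 3 -> HIT, frames=[3,1,-,-]
Step 3: ref 1 -> HIT, frames=[3,1,-,-]
Step 4: ref 1 -> HIT, frames=[3,1,-,-]
Step 5: ref 2 -> FAULT, frames=[3,1,2,-]
Step 6: ref 1 -> HIT, frames=[3,1,2,-]
Step 7: ref 5 -> FAULT, frames=[3,1,2,5]
Step 8: ref 3 -> HIT, frames=[3,1,2,5]
Step 9: ref 4 -> FAULT, evict 2, frames=[3,1,4,5]
At step 9: evicted page 2

Answer: 2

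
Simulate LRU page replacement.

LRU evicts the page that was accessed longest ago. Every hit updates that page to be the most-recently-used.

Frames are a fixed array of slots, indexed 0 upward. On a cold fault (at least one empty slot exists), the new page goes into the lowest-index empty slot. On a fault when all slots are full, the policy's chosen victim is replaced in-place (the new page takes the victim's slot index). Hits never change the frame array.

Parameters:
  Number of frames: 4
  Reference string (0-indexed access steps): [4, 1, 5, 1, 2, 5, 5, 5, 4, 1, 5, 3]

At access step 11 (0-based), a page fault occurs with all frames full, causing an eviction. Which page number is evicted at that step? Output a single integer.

Step 0: ref 4 -> FAULT, frames=[4,-,-,-]
Step 1: ref 1 -> FAULT, frames=[4,1,-,-]
Step 2: ref 5 -> FAULT, frames=[4,1,5,-]
Step 3: ref 1 -> HIT, frames=[4,1,5,-]
Step 4: ref 2 -> FAULT, frames=[4,1,5,2]
Step 5: ref 5 -> HIT, frames=[4,1,5,2]
Step 6: ref 5 -> HIT, frames=[4,1,5,2]
Step 7: ref 5 -> HIT, frames=[4,1,5,2]
Step 8: ref 4 -> HIT, frames=[4,1,5,2]
Step 9: ref 1 -> HIT, frames=[4,1,5,2]
Step 10: ref 5 -> HIT, frames=[4,1,5,2]
Step 11: ref 3 -> FAULT, evict 2, frames=[4,1,5,3]
At step 11: evicted page 2

Answer: 2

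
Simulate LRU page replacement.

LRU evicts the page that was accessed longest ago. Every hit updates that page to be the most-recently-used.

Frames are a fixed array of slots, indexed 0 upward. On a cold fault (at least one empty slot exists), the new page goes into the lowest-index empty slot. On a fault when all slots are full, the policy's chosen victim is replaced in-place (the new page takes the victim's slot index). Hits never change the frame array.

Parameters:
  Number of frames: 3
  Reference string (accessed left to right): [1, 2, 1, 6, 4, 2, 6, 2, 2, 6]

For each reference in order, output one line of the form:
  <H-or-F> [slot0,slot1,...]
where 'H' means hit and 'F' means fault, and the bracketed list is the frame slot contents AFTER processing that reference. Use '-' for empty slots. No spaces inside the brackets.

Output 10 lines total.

F [1,-,-]
F [1,2,-]
H [1,2,-]
F [1,2,6]
F [1,4,6]
F [2,4,6]
H [2,4,6]
H [2,4,6]
H [2,4,6]
H [2,4,6]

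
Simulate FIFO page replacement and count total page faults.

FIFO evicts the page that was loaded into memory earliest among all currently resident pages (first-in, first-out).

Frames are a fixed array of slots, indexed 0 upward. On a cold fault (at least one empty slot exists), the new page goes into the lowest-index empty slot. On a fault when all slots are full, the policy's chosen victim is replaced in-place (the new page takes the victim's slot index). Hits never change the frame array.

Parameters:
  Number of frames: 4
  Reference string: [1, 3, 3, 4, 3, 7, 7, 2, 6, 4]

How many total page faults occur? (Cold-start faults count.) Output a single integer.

Step 0: ref 1 → FAULT, frames=[1,-,-,-]
Step 1: ref 3 → FAULT, frames=[1,3,-,-]
Step 2: ref 3 → HIT, frames=[1,3,-,-]
Step 3: ref 4 → FAULT, frames=[1,3,4,-]
Step 4: ref 3 → HIT, frames=[1,3,4,-]
Step 5: ref 7 → FAULT, frames=[1,3,4,7]
Step 6: ref 7 → HIT, frames=[1,3,4,7]
Step 7: ref 2 → FAULT (evict 1), frames=[2,3,4,7]
Step 8: ref 6 → FAULT (evict 3), frames=[2,6,4,7]
Step 9: ref 4 → HIT, frames=[2,6,4,7]
Total faults: 6

Answer: 6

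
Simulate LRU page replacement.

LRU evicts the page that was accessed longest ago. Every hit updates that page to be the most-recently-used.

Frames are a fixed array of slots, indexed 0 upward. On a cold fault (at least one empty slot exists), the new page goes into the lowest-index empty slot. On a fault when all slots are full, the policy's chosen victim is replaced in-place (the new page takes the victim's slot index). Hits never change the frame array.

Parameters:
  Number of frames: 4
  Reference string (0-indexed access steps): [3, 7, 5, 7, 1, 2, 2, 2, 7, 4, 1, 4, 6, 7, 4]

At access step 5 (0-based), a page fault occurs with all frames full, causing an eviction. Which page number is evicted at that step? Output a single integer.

Step 0: ref 3 -> FAULT, frames=[3,-,-,-]
Step 1: ref 7 -> FAULT, frames=[3,7,-,-]
Step 2: ref 5 -> FAULT, frames=[3,7,5,-]
Step 3: ref 7 -> HIT, frames=[3,7,5,-]
Step 4: ref 1 -> FAULT, frames=[3,7,5,1]
Step 5: ref 2 -> FAULT, evict 3, frames=[2,7,5,1]
At step 5: evicted page 3

Answer: 3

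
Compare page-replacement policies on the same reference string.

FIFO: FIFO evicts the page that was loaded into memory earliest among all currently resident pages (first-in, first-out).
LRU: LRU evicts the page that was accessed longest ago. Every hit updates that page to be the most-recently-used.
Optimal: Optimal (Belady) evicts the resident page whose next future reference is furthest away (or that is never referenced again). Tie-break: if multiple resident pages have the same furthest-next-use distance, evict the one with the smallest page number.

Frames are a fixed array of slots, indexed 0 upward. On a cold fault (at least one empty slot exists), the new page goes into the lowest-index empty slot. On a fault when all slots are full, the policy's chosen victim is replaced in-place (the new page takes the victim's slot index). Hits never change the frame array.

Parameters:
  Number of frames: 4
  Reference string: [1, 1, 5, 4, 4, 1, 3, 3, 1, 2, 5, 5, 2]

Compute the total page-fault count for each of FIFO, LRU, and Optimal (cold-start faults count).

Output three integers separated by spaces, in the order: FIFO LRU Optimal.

--- FIFO ---
  step 0: ref 1 -> FAULT, frames=[1,-,-,-] (faults so far: 1)
  step 1: ref 1 -> HIT, frames=[1,-,-,-] (faults so far: 1)
  step 2: ref 5 -> FAULT, frames=[1,5,-,-] (faults so far: 2)
  step 3: ref 4 -> FAULT, frames=[1,5,4,-] (faults so far: 3)
  step 4: ref 4 -> HIT, frames=[1,5,4,-] (faults so far: 3)
  step 5: ref 1 -> HIT, frames=[1,5,4,-] (faults so far: 3)
  step 6: ref 3 -> FAULT, frames=[1,5,4,3] (faults so far: 4)
  step 7: ref 3 -> HIT, frames=[1,5,4,3] (faults so far: 4)
  step 8: ref 1 -> HIT, frames=[1,5,4,3] (faults so far: 4)
  step 9: ref 2 -> FAULT, evict 1, frames=[2,5,4,3] (faults so far: 5)
  step 10: ref 5 -> HIT, frames=[2,5,4,3] (faults so far: 5)
  step 11: ref 5 -> HIT, frames=[2,5,4,3] (faults so far: 5)
  step 12: ref 2 -> HIT, frames=[2,5,4,3] (faults so far: 5)
  FIFO total faults: 5
--- LRU ---
  step 0: ref 1 -> FAULT, frames=[1,-,-,-] (faults so far: 1)
  step 1: ref 1 -> HIT, frames=[1,-,-,-] (faults so far: 1)
  step 2: ref 5 -> FAULT, frames=[1,5,-,-] (faults so far: 2)
  step 3: ref 4 -> FAULT, frames=[1,5,4,-] (faults so far: 3)
  step 4: ref 4 -> HIT, frames=[1,5,4,-] (faults so far: 3)
  step 5: ref 1 -> HIT, frames=[1,5,4,-] (faults so far: 3)
  step 6: ref 3 -> FAULT, frames=[1,5,4,3] (faults so far: 4)
  step 7: ref 3 -> HIT, frames=[1,5,4,3] (faults so far: 4)
  step 8: ref 1 -> HIT, frames=[1,5,4,3] (faults so far: 4)
  step 9: ref 2 -> FAULT, evict 5, frames=[1,2,4,3] (faults so far: 5)
  step 10: ref 5 -> FAULT, evict 4, frames=[1,2,5,3] (faults so far: 6)
  step 11: ref 5 -> HIT, frames=[1,2,5,3] (faults so far: 6)
  step 12: ref 2 -> HIT, frames=[1,2,5,3] (faults so far: 6)
  LRU total faults: 6
--- Optimal ---
  step 0: ref 1 -> FAULT, frames=[1,-,-,-] (faults so far: 1)
  step 1: ref 1 -> HIT, frames=[1,-,-,-] (faults so far: 1)
  step 2: ref 5 -> FAULT, frames=[1,5,-,-] (faults so far: 2)
  step 3: ref 4 -> FAULT, frames=[1,5,4,-] (faults so far: 3)
  step 4: ref 4 -> HIT, frames=[1,5,4,-] (faults so far: 3)
  step 5: ref 1 -> HIT, frames=[1,5,4,-] (faults so far: 3)
  step 6: ref 3 -> FAULT, frames=[1,5,4,3] (faults so far: 4)
  step 7: ref 3 -> HIT, frames=[1,5,4,3] (faults so far: 4)
  step 8: ref 1 -> HIT, frames=[1,5,4,3] (faults so far: 4)
  step 9: ref 2 -> FAULT, evict 1, frames=[2,5,4,3] (faults so far: 5)
  step 10: ref 5 -> HIT, frames=[2,5,4,3] (faults so far: 5)
  step 11: ref 5 -> HIT, frames=[2,5,4,3] (faults so far: 5)
  step 12: ref 2 -> HIT, frames=[2,5,4,3] (faults so far: 5)
  Optimal total faults: 5

Answer: 5 6 5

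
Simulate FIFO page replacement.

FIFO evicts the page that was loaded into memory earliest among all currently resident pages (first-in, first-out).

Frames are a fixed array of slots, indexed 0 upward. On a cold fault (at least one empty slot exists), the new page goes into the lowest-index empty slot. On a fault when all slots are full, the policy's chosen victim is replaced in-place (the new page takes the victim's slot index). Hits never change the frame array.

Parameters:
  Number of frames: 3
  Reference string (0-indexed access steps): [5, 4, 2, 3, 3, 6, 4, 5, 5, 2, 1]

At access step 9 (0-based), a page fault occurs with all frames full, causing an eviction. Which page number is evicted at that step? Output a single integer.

Step 0: ref 5 -> FAULT, frames=[5,-,-]
Step 1: ref 4 -> FAULT, frames=[5,4,-]
Step 2: ref 2 -> FAULT, frames=[5,4,2]
Step 3: ref 3 -> FAULT, evict 5, frames=[3,4,2]
Step 4: ref 3 -> HIT, frames=[3,4,2]
Step 5: ref 6 -> FAULT, evict 4, frames=[3,6,2]
Step 6: ref 4 -> FAULT, evict 2, frames=[3,6,4]
Step 7: ref 5 -> FAULT, evict 3, frames=[5,6,4]
Step 8: ref 5 -> HIT, frames=[5,6,4]
Step 9: ref 2 -> FAULT, evict 6, frames=[5,2,4]
At step 9: evicted page 6

Answer: 6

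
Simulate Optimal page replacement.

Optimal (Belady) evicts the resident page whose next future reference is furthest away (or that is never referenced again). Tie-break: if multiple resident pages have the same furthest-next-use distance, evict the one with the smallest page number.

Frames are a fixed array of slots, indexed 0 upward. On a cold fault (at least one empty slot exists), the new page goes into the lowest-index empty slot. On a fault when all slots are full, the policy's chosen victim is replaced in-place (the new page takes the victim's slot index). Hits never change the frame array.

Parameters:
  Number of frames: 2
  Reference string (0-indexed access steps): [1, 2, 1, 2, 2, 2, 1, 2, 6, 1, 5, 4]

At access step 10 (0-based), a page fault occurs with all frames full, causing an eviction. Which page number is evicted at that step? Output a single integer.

Step 0: ref 1 -> FAULT, frames=[1,-]
Step 1: ref 2 -> FAULT, frames=[1,2]
Step 2: ref 1 -> HIT, frames=[1,2]
Step 3: ref 2 -> HIT, frames=[1,2]
Step 4: ref 2 -> HIT, frames=[1,2]
Step 5: ref 2 -> HIT, frames=[1,2]
Step 6: ref 1 -> HIT, frames=[1,2]
Step 7: ref 2 -> HIT, frames=[1,2]
Step 8: ref 6 -> FAULT, evict 2, frames=[1,6]
Step 9: ref 1 -> HIT, frames=[1,6]
Step 10: ref 5 -> FAULT, evict 1, frames=[5,6]
At step 10: evicted page 1

Answer: 1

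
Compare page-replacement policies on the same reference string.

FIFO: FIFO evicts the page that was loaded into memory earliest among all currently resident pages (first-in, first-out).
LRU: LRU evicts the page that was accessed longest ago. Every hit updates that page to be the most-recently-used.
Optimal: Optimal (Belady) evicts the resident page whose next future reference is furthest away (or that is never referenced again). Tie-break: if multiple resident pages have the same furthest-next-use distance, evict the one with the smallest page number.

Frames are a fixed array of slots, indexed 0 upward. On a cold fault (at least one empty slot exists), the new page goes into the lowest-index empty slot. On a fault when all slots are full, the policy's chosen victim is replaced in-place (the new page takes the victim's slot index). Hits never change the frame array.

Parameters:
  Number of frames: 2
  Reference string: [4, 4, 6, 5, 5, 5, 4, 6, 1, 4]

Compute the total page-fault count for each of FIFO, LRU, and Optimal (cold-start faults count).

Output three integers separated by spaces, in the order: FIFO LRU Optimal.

Answer: 7 7 5

Derivation:
--- FIFO ---
  step 0: ref 4 -> FAULT, frames=[4,-] (faults so far: 1)
  step 1: ref 4 -> HIT, frames=[4,-] (faults so far: 1)
  step 2: ref 6 -> FAULT, frames=[4,6] (faults so far: 2)
  step 3: ref 5 -> FAULT, evict 4, frames=[5,6] (faults so far: 3)
  step 4: ref 5 -> HIT, frames=[5,6] (faults so far: 3)
  step 5: ref 5 -> HIT, frames=[5,6] (faults so far: 3)
  step 6: ref 4 -> FAULT, evict 6, frames=[5,4] (faults so far: 4)
  step 7: ref 6 -> FAULT, evict 5, frames=[6,4] (faults so far: 5)
  step 8: ref 1 -> FAULT, evict 4, frames=[6,1] (faults so far: 6)
  step 9: ref 4 -> FAULT, evict 6, frames=[4,1] (faults so far: 7)
  FIFO total faults: 7
--- LRU ---
  step 0: ref 4 -> FAULT, frames=[4,-] (faults so far: 1)
  step 1: ref 4 -> HIT, frames=[4,-] (faults so far: 1)
  step 2: ref 6 -> FAULT, frames=[4,6] (faults so far: 2)
  step 3: ref 5 -> FAULT, evict 4, frames=[5,6] (faults so far: 3)
  step 4: ref 5 -> HIT, frames=[5,6] (faults so far: 3)
  step 5: ref 5 -> HIT, frames=[5,6] (faults so far: 3)
  step 6: ref 4 -> FAULT, evict 6, frames=[5,4] (faults so far: 4)
  step 7: ref 6 -> FAULT, evict 5, frames=[6,4] (faults so far: 5)
  step 8: ref 1 -> FAULT, evict 4, frames=[6,1] (faults so far: 6)
  step 9: ref 4 -> FAULT, evict 6, frames=[4,1] (faults so far: 7)
  LRU total faults: 7
--- Optimal ---
  step 0: ref 4 -> FAULT, frames=[4,-] (faults so far: 1)
  step 1: ref 4 -> HIT, frames=[4,-] (faults so far: 1)
  step 2: ref 6 -> FAULT, frames=[4,6] (faults so far: 2)
  step 3: ref 5 -> FAULT, evict 6, frames=[4,5] (faults so far: 3)
  step 4: ref 5 -> HIT, frames=[4,5] (faults so far: 3)
  step 5: ref 5 -> HIT, frames=[4,5] (faults so far: 3)
  step 6: ref 4 -> HIT, frames=[4,5] (faults so far: 3)
  step 7: ref 6 -> FAULT, evict 5, frames=[4,6] (faults so far: 4)
  step 8: ref 1 -> FAULT, evict 6, frames=[4,1] (faults so far: 5)
  step 9: ref 4 -> HIT, frames=[4,1] (faults so far: 5)
  Optimal total faults: 5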